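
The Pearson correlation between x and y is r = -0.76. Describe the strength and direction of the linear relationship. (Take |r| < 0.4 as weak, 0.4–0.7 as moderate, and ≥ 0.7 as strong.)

strong negative

r = -0.76 < 0 so the relationship is negative.
|r| = 0.76, which falls in the strong range.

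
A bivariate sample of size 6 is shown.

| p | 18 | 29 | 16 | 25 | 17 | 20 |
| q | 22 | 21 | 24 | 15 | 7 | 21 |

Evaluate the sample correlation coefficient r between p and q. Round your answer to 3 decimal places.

n = 6, Σp = 125, Σq = 110, Σp² = 2735, Σq² = 2216, Σpq = 2303
nΣpq − ΣpΣq = 13818 − 13750 = 68
nΣp² − (Σp)² = 16410 − 15625 = 785; nΣq² − (Σq)² = 13296 − 12100 = 1196
r = 68 / √(785 × 1196) = 68 / 968.9479 ≈ 0.070

0.070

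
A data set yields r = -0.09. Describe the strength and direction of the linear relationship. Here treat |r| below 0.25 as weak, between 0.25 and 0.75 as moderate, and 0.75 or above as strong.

r = -0.09 < 0 so the relationship is negative.
|r| = 0.09, which falls in the weak range.

weak negative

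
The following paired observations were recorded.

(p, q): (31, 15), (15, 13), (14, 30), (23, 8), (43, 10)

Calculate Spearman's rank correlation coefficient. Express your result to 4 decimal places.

-0.5000

Rank p: 4, 2, 1, 3, 5
Rank q: 4, 3, 5, 1, 2
d = rank(p) − rank(q): 0, -1, -4, 2, 3; Σd² = 30
ρ = 1 − 6Σd² / [n(n²−1)] = 1 − 6×30 / (5×24) = 1 − 180/120 ≈ -0.5000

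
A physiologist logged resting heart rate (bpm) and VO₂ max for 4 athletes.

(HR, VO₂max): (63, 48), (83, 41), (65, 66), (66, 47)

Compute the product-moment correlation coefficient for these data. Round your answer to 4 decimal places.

n = 4, Σx = 277, Σy = 202, Σx² = 19439, Σy² = 10550, Σxy = 13819
nΣxy − ΣxΣy = 55276 − 55954 = -678
nΣx² − (Σx)² = 77756 − 76729 = 1027; nΣy² − (Σy)² = 42200 − 40804 = 1396
r = -678 / √(1027 × 1396) = -678 / 1197.3688 ≈ -0.5662

-0.5662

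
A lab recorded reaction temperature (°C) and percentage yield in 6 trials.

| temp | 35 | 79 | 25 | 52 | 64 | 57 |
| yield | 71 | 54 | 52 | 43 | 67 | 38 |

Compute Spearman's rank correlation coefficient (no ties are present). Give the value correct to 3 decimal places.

Rank temp: 2, 6, 1, 3, 5, 4
Rank yield: 6, 4, 3, 2, 5, 1
d = rank(temp) − rank(yield): -4, 2, -2, 1, 0, 3; Σd² = 34
ρ = 1 − 6Σd² / [n(n²−1)] = 1 − 6×34 / (6×35) = 1 − 204/210 ≈ 0.029

0.029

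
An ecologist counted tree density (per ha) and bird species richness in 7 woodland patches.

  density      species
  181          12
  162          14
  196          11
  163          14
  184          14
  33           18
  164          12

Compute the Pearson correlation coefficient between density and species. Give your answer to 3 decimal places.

n = 7, Σx = 1083, Σy = 95, Σx² = 185831, Σy² = 1321, Σxy = 14016
nΣxy − ΣxΣy = 98112 − 102885 = -4773
nΣx² − (Σx)² = 1300817 − 1172889 = 127928; nΣy² − (Σy)² = 9247 − 9025 = 222
r = -4773 / √(127928 × 222) = -4773 / 5329.1665 ≈ -0.896

-0.896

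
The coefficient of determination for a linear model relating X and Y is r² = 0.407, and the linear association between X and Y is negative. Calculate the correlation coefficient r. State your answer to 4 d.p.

-0.6380

|r| = √0.407 = 0.6380
The association is negative, so r = −0.6380.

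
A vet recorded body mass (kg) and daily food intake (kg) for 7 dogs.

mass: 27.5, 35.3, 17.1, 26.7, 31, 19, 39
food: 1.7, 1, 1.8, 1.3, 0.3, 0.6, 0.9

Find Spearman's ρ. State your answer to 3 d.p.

Rank mass: 4, 6, 1, 3, 5, 2, 7
Rank food: 6, 4, 7, 5, 1, 2, 3
d = rank(mass) − rank(food): -2, 2, -6, -2, 4, 0, 4; Σd² = 80
ρ = 1 − 6Σd² / [n(n²−1)] = 1 − 6×80 / (7×48) = 1 − 480/336 ≈ -0.429

-0.429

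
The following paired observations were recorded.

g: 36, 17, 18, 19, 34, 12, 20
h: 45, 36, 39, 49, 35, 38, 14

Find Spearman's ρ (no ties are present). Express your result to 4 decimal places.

Rank g: 7, 2, 3, 4, 6, 1, 5
Rank h: 6, 3, 5, 7, 2, 4, 1
d = rank(g) − rank(h): 1, -1, -2, -3, 4, -3, 4; Σd² = 56
ρ = 1 − 6Σd² / [n(n²−1)] = 1 − 6×56 / (7×48) = 1 − 336/336 ≈ 0.0000

0.0000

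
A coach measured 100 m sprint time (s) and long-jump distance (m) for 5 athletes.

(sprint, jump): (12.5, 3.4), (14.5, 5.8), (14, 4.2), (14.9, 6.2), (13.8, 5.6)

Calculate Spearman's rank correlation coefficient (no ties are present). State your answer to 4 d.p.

0.9000

Rank sprint: 1, 4, 3, 5, 2
Rank jump: 1, 4, 2, 5, 3
d = rank(sprint) − rank(jump): 0, 0, 1, 0, -1; Σd² = 2
ρ = 1 − 6Σd² / [n(n²−1)] = 1 − 6×2 / (5×24) = 1 − 12/120 ≈ 0.9000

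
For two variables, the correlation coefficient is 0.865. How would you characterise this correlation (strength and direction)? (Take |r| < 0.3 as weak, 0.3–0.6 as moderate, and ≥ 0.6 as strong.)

strong positive

r = 0.865 > 0 so the relationship is positive.
|r| = 0.865, which falls in the strong range.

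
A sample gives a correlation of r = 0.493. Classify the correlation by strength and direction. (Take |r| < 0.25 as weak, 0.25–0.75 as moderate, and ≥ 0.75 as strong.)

r = 0.493 > 0 so the relationship is positive.
|r| = 0.493, which falls in the moderate range.

moderate positive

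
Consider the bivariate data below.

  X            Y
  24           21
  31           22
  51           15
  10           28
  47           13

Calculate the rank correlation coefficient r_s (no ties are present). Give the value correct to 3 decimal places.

-0.800

Rank X: 2, 3, 5, 1, 4
Rank Y: 3, 4, 2, 5, 1
d = rank(X) − rank(Y): -1, -1, 3, -4, 3; Σd² = 36
ρ = 1 − 6Σd² / [n(n²−1)] = 1 − 6×36 / (5×24) = 1 − 216/120 ≈ -0.800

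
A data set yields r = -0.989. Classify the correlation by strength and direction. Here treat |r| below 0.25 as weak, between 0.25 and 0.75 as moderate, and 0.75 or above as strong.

r = -0.989 < 0 so the relationship is negative.
|r| = 0.989, which falls in the strong range.

strong negative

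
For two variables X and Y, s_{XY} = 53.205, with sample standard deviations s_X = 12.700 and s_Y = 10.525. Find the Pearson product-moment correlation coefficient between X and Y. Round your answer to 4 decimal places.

0.3980

r = Cov(X,Y) / (s_X · s_Y) = 53.205 / (12.700 × 10.525)
  = 53.205 / 133.6675 ≈ 0.3980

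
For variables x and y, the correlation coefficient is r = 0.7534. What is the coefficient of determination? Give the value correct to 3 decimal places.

r² = (0.7534)² = 0.568

0.568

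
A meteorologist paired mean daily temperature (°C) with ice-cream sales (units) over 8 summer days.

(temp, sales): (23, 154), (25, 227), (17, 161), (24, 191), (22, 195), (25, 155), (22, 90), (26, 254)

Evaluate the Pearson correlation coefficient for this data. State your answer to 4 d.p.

0.4671

n = 8, Σx = 184, Σy = 1427, Σx² = 4288, Σy² = 272313, Σxy = 33287
nΣxy − ΣxΣy = 266296 − 262568 = 3728
nΣx² − (Σx)² = 34304 − 33856 = 448; nΣy² − (Σy)² = 2178504 − 2036329 = 142175
r = 3728 / √(448 × 142175) = 3728 / 7980.8771 ≈ 0.4671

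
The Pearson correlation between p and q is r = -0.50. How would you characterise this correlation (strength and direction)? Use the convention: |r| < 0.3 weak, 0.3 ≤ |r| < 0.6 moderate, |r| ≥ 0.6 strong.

r = -0.50 < 0 so the relationship is negative.
|r| = 0.50, which falls in the moderate range.

moderate negative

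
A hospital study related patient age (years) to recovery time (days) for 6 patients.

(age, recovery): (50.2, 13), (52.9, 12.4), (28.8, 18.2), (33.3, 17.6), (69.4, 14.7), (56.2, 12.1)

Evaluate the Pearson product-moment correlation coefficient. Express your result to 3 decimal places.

n = 6, Σx = 290.8, Σy = 88, Σx² = 15231.58, Σy² = 1326.26, Σxy = 4119
nΣxy − ΣxΣy = 24714 − 25590.4 = -876.4
nΣx² − (Σx)² = 91389.48 − 84564.64 = 6824.84; nΣy² − (Σy)² = 7957.56 − 7744 = 213.56
r = -876.4 / √(6824.84 × 213.56) = -876.4 / 1207.2750 ≈ -0.726

-0.726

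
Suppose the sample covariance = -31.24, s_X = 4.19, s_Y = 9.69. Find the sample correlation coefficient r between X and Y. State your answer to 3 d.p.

r = Cov(X,Y) / (s_X · s_Y) = -31.24 / (4.19 × 9.69)
  = -31.24 / 40.6011 ≈ -0.769

-0.769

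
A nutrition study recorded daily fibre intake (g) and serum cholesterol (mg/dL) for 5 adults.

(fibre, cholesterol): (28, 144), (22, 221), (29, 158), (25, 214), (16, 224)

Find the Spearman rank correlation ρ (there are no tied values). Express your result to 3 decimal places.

-0.900

Rank fibre: 4, 2, 5, 3, 1
Rank cholesterol: 1, 4, 2, 3, 5
d = rank(fibre) − rank(cholesterol): 3, -2, 3, 0, -4; Σd² = 38
ρ = 1 − 6Σd² / [n(n²−1)] = 1 − 6×38 / (5×24) = 1 − 228/120 ≈ -0.900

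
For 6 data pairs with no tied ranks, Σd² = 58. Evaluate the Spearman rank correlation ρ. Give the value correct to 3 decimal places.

ρ = 1 − 6Σd² / [n(n²−1)] = 1 − 6×58 / (6×35)
  = 1 − 348/210 = 1 − 1.6571 ≈ -0.657

-0.657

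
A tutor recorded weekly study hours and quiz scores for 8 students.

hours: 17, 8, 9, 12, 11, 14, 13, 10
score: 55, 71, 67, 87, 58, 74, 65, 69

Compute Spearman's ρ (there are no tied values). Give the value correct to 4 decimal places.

Rank hours: 8, 1, 2, 5, 4, 7, 6, 3
Rank score: 1, 6, 4, 8, 2, 7, 3, 5
d = rank(hours) − rank(score): 7, -5, -2, -3, 2, 0, 3, -2; Σd² = 104
ρ = 1 − 6Σd² / [n(n²−1)] = 1 − 6×104 / (8×63) = 1 − 624/504 ≈ -0.2381

-0.2381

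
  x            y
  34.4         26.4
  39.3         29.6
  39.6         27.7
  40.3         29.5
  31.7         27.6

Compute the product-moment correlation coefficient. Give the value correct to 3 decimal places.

0.677

n = 5, Σx = 185.3, Σy = 140.8, Σx² = 6924.99, Σy² = 3972.42, Σxy = 5232.13
nΣxy − ΣxΣy = 26160.65 − 26090.24 = 70.41
nΣx² − (Σx)² = 34624.95 − 34336.09 = 288.86; nΣy² − (Σy)² = 19862.1 − 19824.64 = 37.46
r = 70.41 / √(288.86 × 37.46) = 70.41 / 104.0226 ≈ 0.677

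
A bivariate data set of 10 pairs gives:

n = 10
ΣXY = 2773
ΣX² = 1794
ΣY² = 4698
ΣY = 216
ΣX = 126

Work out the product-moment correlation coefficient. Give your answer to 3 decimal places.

0.629

r = (nΣXY − ΣXΣY) / √[(nΣX² − (ΣX)²)(nΣY² − (ΣY)²)]
Numerator: 10×2773 − 126×216 = 514
Denominator: √[(17940 − 15876)(46980 − 46656)] = √[2064 × 324] = 817.7628
r = 514 / 817.7628 ≈ 0.629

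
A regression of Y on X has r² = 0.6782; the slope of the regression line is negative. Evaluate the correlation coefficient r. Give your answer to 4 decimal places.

-0.8235

|r| = √0.6782 = 0.8235
The association is negative, so r = −0.8235.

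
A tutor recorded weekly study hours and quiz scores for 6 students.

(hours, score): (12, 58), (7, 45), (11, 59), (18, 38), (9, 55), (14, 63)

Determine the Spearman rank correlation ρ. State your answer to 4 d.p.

Rank hours: 4, 1, 3, 6, 2, 5
Rank score: 4, 2, 5, 1, 3, 6
d = rank(hours) − rank(score): 0, -1, -2, 5, -1, -1; Σd² = 32
ρ = 1 − 6Σd² / [n(n²−1)] = 1 − 6×32 / (6×35) = 1 − 192/210 ≈ 0.0857

0.0857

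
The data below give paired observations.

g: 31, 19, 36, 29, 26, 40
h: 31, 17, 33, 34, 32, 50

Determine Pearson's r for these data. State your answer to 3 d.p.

0.892

n = 6, Σg = 181, Σh = 197, Σg² = 5735, Σh² = 7019, Σgh = 6290
nΣgh − ΣgΣh = 37740 − 35657 = 2083
nΣg² − (Σg)² = 34410 − 32761 = 1649; nΣh² − (Σh)² = 42114 − 38809 = 3305
r = 2083 / √(1649 × 3305) = 2083 / 2334.5117 ≈ 0.892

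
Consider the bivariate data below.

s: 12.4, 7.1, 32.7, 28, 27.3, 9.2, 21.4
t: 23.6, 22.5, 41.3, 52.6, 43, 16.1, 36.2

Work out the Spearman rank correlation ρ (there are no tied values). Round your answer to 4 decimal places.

0.8571

Rank s: 3, 1, 7, 6, 5, 2, 4
Rank t: 3, 2, 5, 7, 6, 1, 4
d = rank(s) − rank(t): 0, -1, 2, -1, -1, 1, 0; Σd² = 8
ρ = 1 − 6Σd² / [n(n²−1)] = 1 − 6×8 / (7×48) = 1 − 48/336 ≈ 0.8571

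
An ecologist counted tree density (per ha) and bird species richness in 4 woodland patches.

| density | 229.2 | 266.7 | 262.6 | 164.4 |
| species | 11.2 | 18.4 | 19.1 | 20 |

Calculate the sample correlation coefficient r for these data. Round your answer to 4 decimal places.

n = 4, Σx = 922.9, Σy = 68.7, Σx² = 219647.65, Σy² = 1228.81, Σxy = 15777.98
nΣxy − ΣxΣy = 63111.92 − 63403.23 = -291.31
nΣx² − (Σx)² = 878590.6 − 851744.41 = 26846.19; nΣy² − (Σy)² = 4915.24 − 4719.69 = 195.55
r = -291.31 / √(26846.19 × 195.55) = -291.31 / 2291.2382 ≈ -0.1271

-0.1271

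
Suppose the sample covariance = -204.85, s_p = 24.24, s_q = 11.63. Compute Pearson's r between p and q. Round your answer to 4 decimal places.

-0.7266

r = Cov(p,q) / (s_p · s_q) = -204.85 / (24.24 × 11.63)
  = -204.85 / 281.9112 ≈ -0.7266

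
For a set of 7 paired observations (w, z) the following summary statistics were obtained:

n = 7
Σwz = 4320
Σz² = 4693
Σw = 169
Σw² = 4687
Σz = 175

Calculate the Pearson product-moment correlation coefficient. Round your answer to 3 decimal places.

r = (nΣwz − ΣwΣz) / √[(nΣw² − (Σw)²)(nΣz² − (Σz)²)]
Numerator: 7×4320 − 169×175 = 665
Denominator: √[(32809 − 28561)(32851 − 30625)] = √[4248 × 2226] = 3075.0688
r = 665 / 3075.0688 ≈ 0.216

0.216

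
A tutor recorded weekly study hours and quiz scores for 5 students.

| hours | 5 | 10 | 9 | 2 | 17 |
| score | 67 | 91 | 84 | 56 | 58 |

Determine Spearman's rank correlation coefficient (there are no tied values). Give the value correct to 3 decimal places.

Rank hours: 2, 4, 3, 1, 5
Rank score: 3, 5, 4, 1, 2
d = rank(hours) − rank(score): -1, -1, -1, 0, 3; Σd² = 12
ρ = 1 − 6Σd² / [n(n²−1)] = 1 − 6×12 / (5×24) = 1 − 72/120 ≈ 0.400

0.400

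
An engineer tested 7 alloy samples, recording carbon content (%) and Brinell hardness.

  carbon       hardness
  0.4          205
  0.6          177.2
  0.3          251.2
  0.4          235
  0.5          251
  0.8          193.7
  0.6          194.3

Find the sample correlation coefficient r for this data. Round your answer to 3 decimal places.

n = 7, Σx = 3.6, Σy = 1507.4, Σx² = 2.02, Σy² = 330024.46, Σxy = 754.72
nΣxy − ΣxΣy = 5283.04 − 5426.64 = -143.6
nΣx² − (Σx)² = 14.14 − 12.96 = 1.18; nΣy² − (Σy)² = 2310171.22 − 2272254.76 = 37916.46
r = -143.6 / √(1.18 × 37916.46) = -143.6 / 211.5217 ≈ -0.679

-0.679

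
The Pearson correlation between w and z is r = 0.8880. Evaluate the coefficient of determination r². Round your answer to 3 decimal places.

0.789

r² = (0.8880)² = 0.789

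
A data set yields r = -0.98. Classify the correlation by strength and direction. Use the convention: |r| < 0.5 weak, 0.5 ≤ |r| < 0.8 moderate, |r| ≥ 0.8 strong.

r = -0.98 < 0 so the relationship is negative.
|r| = 0.98, which falls in the strong range.

strong negative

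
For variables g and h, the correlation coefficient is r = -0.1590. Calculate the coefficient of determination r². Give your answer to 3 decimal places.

0.025

r² = (-0.1590)² = 0.025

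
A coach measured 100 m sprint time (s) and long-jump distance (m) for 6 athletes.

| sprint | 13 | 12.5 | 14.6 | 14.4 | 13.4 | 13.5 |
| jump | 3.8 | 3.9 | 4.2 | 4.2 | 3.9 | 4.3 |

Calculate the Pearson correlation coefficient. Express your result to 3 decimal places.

n = 6, Σx = 81.4, Σy = 24.3, Σx² = 1107.58, Σy² = 98.63, Σxy = 330.26
nΣxy − ΣxΣy = 1981.56 − 1978.02 = 3.54
nΣx² − (Σx)² = 6645.48 − 6625.96 = 19.52; nΣy² − (Σy)² = 591.78 − 590.49 = 1.29
r = 3.54 / √(19.52 × 1.29) = 3.54 / 5.0180 ≈ 0.705

0.705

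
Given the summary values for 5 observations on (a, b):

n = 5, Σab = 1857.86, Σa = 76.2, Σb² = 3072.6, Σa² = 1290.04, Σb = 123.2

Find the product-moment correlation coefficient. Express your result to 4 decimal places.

r = (nΣab − ΣaΣb) / √[(nΣa² − (Σa)²)(nΣb² − (Σb)²)]
Numerator: 5×1857.86 − 76.2×123.2 = -98.54
Denominator: √[(6450.2 − 5806.44)(15363 − 15178.24)] = √[643.76 × 184.76] = 344.8784
r = -98.54 / 344.8784 ≈ -0.2857

-0.2857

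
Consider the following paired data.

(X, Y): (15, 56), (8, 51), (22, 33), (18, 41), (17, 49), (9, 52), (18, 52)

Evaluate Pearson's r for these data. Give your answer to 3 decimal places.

n = 7, ΣX = 107, ΣY = 334, ΣX² = 1791, ΣY² = 16316, ΣXY = 4949
nΣXY − ΣXΣY = 34643 − 35738 = -1095
nΣX² − (ΣX)² = 12537 − 11449 = 1088; nΣY² − (ΣY)² = 114212 − 111556 = 2656
r = -1095 / √(1088 × 2656) = -1095 / 1699.9200 ≈ -0.644

-0.644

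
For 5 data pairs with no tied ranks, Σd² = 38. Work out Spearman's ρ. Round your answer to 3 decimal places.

-0.900

ρ = 1 − 6Σd² / [n(n²−1)] = 1 − 6×38 / (5×24)
  = 1 − 228/120 = 1 − 1.9000 ≈ -0.900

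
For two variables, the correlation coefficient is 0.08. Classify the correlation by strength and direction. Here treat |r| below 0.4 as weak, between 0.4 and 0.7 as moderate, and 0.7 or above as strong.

weak positive

r = 0.08 > 0 so the relationship is positive.
|r| = 0.08, which falls in the weak range.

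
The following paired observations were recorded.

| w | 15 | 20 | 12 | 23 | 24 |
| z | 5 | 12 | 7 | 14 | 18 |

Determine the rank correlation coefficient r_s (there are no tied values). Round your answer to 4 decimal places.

Rank w: 2, 3, 1, 4, 5
Rank z: 1, 3, 2, 4, 5
d = rank(w) − rank(z): 1, 0, -1, 0, 0; Σd² = 2
ρ = 1 − 6Σd² / [n(n²−1)] = 1 − 6×2 / (5×24) = 1 − 12/120 ≈ 0.9000

0.9000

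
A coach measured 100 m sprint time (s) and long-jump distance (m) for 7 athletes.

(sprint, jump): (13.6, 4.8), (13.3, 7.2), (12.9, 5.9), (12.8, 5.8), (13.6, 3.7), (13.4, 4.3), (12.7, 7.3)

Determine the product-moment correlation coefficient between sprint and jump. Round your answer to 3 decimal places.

-0.697

n = 7, Σx = 92.3, Σy = 39, Σx² = 1217.91, Σy² = 228.8, Σxy = 512.04
nΣxy − ΣxΣy = 3584.28 − 3599.7 = -15.42
nΣx² − (Σx)² = 8525.37 − 8519.29 = 6.08; nΣy² − (Σy)² = 1601.6 − 1521 = 80.6
r = -15.42 / √(6.08 × 80.6) = -15.42 / 22.1370 ≈ -0.697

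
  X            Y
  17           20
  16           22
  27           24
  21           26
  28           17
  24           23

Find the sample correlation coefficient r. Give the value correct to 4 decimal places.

-0.1507

n = 6, ΣX = 133, ΣY = 132, ΣX² = 3075, ΣY² = 2954, ΣXY = 2914
nΣXY − ΣXΣY = 17484 − 17556 = -72
nΣX² − (ΣX)² = 18450 − 17689 = 761; nΣY² − (ΣY)² = 17724 − 17424 = 300
r = -72 / √(761 × 300) = -72 / 477.8075 ≈ -0.1507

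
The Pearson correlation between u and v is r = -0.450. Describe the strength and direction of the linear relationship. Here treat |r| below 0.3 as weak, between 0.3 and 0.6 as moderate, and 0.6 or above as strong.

moderate negative

r = -0.450 < 0 so the relationship is negative.
|r| = 0.450, which falls in the moderate range.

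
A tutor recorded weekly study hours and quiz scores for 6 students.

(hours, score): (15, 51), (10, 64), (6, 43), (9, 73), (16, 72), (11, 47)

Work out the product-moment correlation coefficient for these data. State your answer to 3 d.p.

n = 6, Σx = 67, Σy = 350, Σx² = 819, Σy² = 21268, Σxy = 3989
nΣxy − ΣxΣy = 23934 − 23450 = 484
nΣx² − (Σx)² = 4914 − 4489 = 425; nΣy² − (Σy)² = 127608 − 122500 = 5108
r = 484 / √(425 × 5108) = 484 / 1473.3974 ≈ 0.328

0.328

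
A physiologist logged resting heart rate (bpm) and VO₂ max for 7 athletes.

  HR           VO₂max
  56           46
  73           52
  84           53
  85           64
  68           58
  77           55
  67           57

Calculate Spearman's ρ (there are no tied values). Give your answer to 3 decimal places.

Rank HR: 1, 4, 6, 7, 3, 5, 2
Rank VO₂max: 1, 2, 3, 7, 6, 4, 5
d = rank(HR) − rank(VO₂max): 0, 2, 3, 0, -3, 1, -3; Σd² = 32
ρ = 1 − 6Σd² / [n(n²−1)] = 1 − 6×32 / (7×48) = 1 − 192/336 ≈ 0.429

0.429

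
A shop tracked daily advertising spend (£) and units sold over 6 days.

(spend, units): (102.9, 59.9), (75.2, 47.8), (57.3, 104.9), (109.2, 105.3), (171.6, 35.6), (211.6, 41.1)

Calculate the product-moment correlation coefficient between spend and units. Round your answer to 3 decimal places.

n = 6, Σx = 727.8, Σy = 394.6, Σx² = 105672.5, Σy² = 30921.52, Σxy = 42073.52
nΣxy − ΣxΣy = 252441.12 − 287189.88 = -34748.76
nΣx² − (Σx)² = 634035 − 529692.84 = 104342.16; nΣy² − (Σy)² = 185529.12 − 155709.16 = 29819.96
r = -34748.76 / √(104342.16 × 29819.96) = -34748.76 / 55780.6332 ≈ -0.623

-0.623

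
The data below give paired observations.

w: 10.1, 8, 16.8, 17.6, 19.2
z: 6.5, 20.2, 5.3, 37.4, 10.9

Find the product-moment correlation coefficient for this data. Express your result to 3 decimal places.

n = 5, Σw = 71.7, Σz = 80.3, Σw² = 1126.65, Σz² = 1995.95, Σwz = 1183.81
nΣwz − ΣwΣz = 5919.05 − 5757.51 = 161.54
nΣw² − (Σw)² = 5633.25 − 5140.89 = 492.36; nΣz² − (Σz)² = 9979.75 − 6448.09 = 3531.66
r = 161.54 / √(492.36 × 3531.66) = 161.54 / 1318.6539 ≈ 0.123

0.123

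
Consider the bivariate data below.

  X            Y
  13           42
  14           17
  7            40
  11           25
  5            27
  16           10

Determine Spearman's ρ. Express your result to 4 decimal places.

Rank X: 4, 5, 2, 3, 1, 6
Rank Y: 6, 2, 5, 3, 4, 1
d = rank(X) − rank(Y): -2, 3, -3, 0, -3, 5; Σd² = 56
ρ = 1 − 6Σd² / [n(n²−1)] = 1 − 6×56 / (6×35) = 1 − 336/210 ≈ -0.6000

-0.6000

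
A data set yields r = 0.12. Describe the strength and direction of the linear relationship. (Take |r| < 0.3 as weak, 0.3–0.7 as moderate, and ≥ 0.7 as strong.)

weak positive

r = 0.12 > 0 so the relationship is positive.
|r| = 0.12, which falls in the weak range.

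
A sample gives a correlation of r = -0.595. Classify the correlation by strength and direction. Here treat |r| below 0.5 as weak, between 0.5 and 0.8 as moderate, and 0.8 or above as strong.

moderate negative

r = -0.595 < 0 so the relationship is negative.
|r| = 0.595, which falls in the moderate range.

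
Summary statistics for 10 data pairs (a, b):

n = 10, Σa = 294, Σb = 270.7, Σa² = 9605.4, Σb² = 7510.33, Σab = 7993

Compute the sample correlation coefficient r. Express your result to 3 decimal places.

r = (nΣab − ΣaΣb) / √[(nΣa² − (Σa)²)(nΣb² − (Σb)²)]
Numerator: 10×7993 − 294×270.7 = 344.2
Denominator: √[(96054 − 86436)(75103.3 − 73278.49)] = √[9618 × 1824.81] = 4189.3941
r = 344.2 / 4189.3941 ≈ 0.082

0.082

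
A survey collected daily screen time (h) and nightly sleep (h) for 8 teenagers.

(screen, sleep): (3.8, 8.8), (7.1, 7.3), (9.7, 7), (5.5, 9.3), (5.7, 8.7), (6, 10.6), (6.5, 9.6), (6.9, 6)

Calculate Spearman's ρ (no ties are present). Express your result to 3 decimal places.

-0.548

Rank screen: 1, 7, 8, 2, 3, 4, 5, 6
Rank sleep: 5, 3, 2, 6, 4, 8, 7, 1
d = rank(screen) − rank(sleep): -4, 4, 6, -4, -1, -4, -2, 5; Σd² = 130
ρ = 1 − 6Σd² / [n(n²−1)] = 1 − 6×130 / (8×63) = 1 − 780/504 ≈ -0.548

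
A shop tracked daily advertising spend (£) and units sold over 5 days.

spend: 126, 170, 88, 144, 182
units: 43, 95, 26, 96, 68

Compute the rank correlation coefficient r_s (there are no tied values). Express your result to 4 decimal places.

Rank spend: 2, 4, 1, 3, 5
Rank units: 2, 4, 1, 5, 3
d = rank(spend) − rank(units): 0, 0, 0, -2, 2; Σd² = 8
ρ = 1 − 6Σd² / [n(n²−1)] = 1 − 6×8 / (5×24) = 1 − 48/120 ≈ 0.6000

0.6000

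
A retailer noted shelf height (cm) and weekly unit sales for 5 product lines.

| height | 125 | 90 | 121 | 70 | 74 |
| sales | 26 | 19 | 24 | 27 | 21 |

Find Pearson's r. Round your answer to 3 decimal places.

0.219

n = 5, Σx = 480, Σy = 117, Σx² = 48742, Σy² = 2783, Σxy = 11308
nΣxy − ΣxΣy = 56540 − 56160 = 380
nΣx² − (Σx)² = 243710 − 230400 = 13310; nΣy² − (Σy)² = 13915 − 13689 = 226
r = 380 / √(13310 × 226) = 380 / 1734.3760 ≈ 0.219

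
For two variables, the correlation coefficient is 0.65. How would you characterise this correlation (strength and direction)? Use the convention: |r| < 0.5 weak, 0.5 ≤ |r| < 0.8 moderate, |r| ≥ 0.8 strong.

moderate positive

r = 0.65 > 0 so the relationship is positive.
|r| = 0.65, which falls in the moderate range.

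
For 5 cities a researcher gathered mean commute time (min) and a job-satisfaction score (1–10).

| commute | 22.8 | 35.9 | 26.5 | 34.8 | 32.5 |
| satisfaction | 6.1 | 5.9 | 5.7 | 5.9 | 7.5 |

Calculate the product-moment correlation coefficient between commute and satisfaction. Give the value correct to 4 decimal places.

n = 5, Σx = 152.5, Σy = 31.1, Σx² = 4778.19, Σy² = 195.57, Σxy = 951.01
nΣxy − ΣxΣy = 4755.05 − 4742.75 = 12.3
nΣx² − (Σx)² = 23890.95 − 23256.25 = 634.7; nΣy² − (Σy)² = 977.85 − 967.21 = 10.64
r = 12.3 / √(634.7 × 10.64) = 12.3 / 82.1779 ≈ 0.1497

0.1497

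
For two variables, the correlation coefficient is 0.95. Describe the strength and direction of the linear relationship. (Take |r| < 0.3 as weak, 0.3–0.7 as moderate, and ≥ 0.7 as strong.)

r = 0.95 > 0 so the relationship is positive.
|r| = 0.95, which falls in the strong range.

strong positive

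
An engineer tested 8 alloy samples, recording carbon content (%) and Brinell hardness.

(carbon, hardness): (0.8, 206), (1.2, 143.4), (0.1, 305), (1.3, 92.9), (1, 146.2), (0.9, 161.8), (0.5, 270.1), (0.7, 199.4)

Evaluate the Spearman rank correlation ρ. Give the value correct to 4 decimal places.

Rank carbon: 4, 7, 1, 8, 6, 5, 2, 3
Rank hardness: 6, 2, 8, 1, 3, 4, 7, 5
d = rank(carbon) − rank(hardness): -2, 5, -7, 7, 3, 1, -5, -2; Σd² = 166
ρ = 1 − 6Σd² / [n(n²−1)] = 1 − 6×166 / (8×63) = 1 − 996/504 ≈ -0.9762

-0.9762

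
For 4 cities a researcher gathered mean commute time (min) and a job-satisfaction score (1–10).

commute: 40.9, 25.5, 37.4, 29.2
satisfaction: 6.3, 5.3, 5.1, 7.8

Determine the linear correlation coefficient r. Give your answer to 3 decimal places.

n = 4, Σx = 133, Σy = 24.5, Σx² = 4574.46, Σy² = 154.63, Σxy = 811.32
nΣxy − ΣxΣy = 3245.28 − 3258.5 = -13.22
nΣx² − (Σx)² = 18297.84 − 17689 = 608.84; nΣy² − (Σy)² = 618.52 − 600.25 = 18.27
r = -13.22 / √(608.84 × 18.27) = -13.22 / 105.4680 ≈ -0.125

-0.125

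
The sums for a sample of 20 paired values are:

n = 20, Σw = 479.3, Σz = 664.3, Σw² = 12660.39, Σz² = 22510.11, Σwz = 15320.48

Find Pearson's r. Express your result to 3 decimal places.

r = (nΣwz − ΣwΣz) / √[(nΣw² − (Σw)²)(nΣz² − (Σz)²)]
Numerator: 20×15320.48 − 479.3×664.3 = -11989.39
Denominator: √[(253207.8 − 229728.49)(450202.2 − 441294.49)] = √[23479.31 × 8907.71] = 14461.9115
r = -11989.39 / 14461.9115 ≈ -0.829

-0.829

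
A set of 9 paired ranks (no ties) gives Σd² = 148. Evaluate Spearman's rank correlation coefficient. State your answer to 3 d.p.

ρ = 1 − 6Σd² / [n(n²−1)] = 1 − 6×148 / (9×80)
  = 1 − 888/720 = 1 − 1.2333 ≈ -0.233

-0.233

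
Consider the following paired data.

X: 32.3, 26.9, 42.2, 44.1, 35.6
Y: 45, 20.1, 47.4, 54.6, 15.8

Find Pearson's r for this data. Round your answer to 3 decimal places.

0.689

n = 5, ΣX = 181.1, ΣY = 182.9, ΣX² = 6759.91, ΣY² = 7906.57, ΣXY = 6964.81
nΣXY − ΣXΣY = 34824.05 − 33123.19 = 1700.86
nΣX² − (ΣX)² = 33799.55 − 32797.21 = 1002.34; nΣY² − (ΣY)² = 39532.85 − 33452.41 = 6080.44
r = 1700.86 / √(1002.34 × 6080.44) = 1700.86 / 2468.7382 ≈ 0.689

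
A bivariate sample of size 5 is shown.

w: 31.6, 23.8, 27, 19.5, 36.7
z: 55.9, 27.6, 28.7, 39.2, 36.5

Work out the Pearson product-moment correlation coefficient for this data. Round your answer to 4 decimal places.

n = 5, Σw = 138.6, Σz = 187.9, Σw² = 4021.14, Σz² = 7579.15, Σwz = 5302.17
nΣwz − ΣwΣz = 26510.85 − 26042.94 = 467.91
nΣw² − (Σw)² = 20105.7 − 19209.96 = 895.74; nΣz² − (Σz)² = 37895.75 − 35306.41 = 2589.34
r = 467.91 / √(895.74 × 2589.34) = 467.91 / 1522.9496 ≈ 0.3072

0.3072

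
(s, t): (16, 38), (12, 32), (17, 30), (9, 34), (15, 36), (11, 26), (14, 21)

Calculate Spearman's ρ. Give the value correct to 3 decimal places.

Rank s: 6, 3, 7, 1, 5, 2, 4
Rank t: 7, 4, 3, 5, 6, 2, 1
d = rank(s) − rank(t): -1, -1, 4, -4, -1, 0, 3; Σd² = 44
ρ = 1 − 6Σd² / [n(n²−1)] = 1 − 6×44 / (7×48) = 1 − 264/336 ≈ 0.214

0.214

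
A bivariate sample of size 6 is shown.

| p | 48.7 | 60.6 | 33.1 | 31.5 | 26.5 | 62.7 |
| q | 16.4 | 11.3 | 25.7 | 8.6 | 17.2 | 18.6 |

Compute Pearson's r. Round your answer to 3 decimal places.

n = 6, Σp = 263.1, Σq = 97.8, Σp² = 12765.45, Σq² = 1772.9, Σpq = 4227.05
nΣpq − ΣpΣq = 25362.3 − 25731.18 = -368.88
nΣp² − (Σp)² = 76592.7 − 69221.61 = 7371.09; nΣq² − (Σq)² = 10637.4 − 9564.84 = 1072.56
r = -368.88 / √(7371.09 × 1072.56) = -368.88 / 2811.7497 ≈ -0.131

-0.131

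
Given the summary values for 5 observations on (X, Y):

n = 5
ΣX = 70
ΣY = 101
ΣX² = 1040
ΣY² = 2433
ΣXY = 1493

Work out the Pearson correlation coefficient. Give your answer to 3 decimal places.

r = (nΣXY − ΣXΣY) / √[(nΣX² − (ΣX)²)(nΣY² − (ΣY)²)]
Numerator: 5×1493 − 70×101 = 395
Denominator: √[(5200 − 4900)(12165 − 10201)] = √[300 × 1964] = 767.5936
r = 395 / 767.5936 ≈ 0.515

0.515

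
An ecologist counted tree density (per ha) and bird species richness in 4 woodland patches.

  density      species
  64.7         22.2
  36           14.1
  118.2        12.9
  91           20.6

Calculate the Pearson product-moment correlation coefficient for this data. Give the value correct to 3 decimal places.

n = 4, Σx = 309.9, Σy = 69.8, Σx² = 27734.33, Σy² = 1282.42, Σxy = 5343.32
nΣxy − ΣxΣy = 21373.28 − 21631.02 = -257.74
nΣx² − (Σx)² = 110937.32 − 96038.01 = 14899.31; nΣy² − (Σy)² = 5129.68 − 4872.04 = 257.64
r = -257.74 / √(14899.31 × 257.64) = -257.74 / 1959.2494 ≈ -0.132

-0.132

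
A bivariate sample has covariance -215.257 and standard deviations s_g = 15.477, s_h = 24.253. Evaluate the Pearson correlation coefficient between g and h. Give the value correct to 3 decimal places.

r = Cov(g,h) / (s_g · s_h) = -215.257 / (15.477 × 24.253)
  = -215.257 / 375.3637 ≈ -0.573

-0.573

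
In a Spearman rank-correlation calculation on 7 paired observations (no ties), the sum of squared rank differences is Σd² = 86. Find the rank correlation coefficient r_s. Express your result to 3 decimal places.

ρ = 1 − 6Σd² / [n(n²−1)] = 1 − 6×86 / (7×48)
  = 1 − 516/336 = 1 − 1.5357 ≈ -0.536

-0.536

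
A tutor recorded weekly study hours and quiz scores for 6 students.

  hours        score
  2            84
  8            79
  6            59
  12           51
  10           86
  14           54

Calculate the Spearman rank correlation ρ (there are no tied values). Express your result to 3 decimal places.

-0.543

Rank hours: 1, 3, 2, 5, 4, 6
Rank score: 5, 4, 3, 1, 6, 2
d = rank(hours) − rank(score): -4, -1, -1, 4, -2, 4; Σd² = 54
ρ = 1 − 6Σd² / [n(n²−1)] = 1 − 6×54 / (6×35) = 1 − 324/210 ≈ -0.543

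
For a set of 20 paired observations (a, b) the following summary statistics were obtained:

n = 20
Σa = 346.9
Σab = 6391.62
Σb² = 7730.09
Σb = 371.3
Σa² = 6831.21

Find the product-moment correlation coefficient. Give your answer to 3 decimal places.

r = (nΣab − ΣaΣb) / √[(nΣa² − (Σa)²)(nΣb² − (Σb)²)]
Numerator: 20×6391.62 − 346.9×371.3 = -971.57
Denominator: √[(136624.2 − 120339.61)(154601.8 − 137863.69)] = √[16284.59 × 16738.11] = 16509.7928
r = -971.57 / 16509.7928 ≈ -0.059

-0.059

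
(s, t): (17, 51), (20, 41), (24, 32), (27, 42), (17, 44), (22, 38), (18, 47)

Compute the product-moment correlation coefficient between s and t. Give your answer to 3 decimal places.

-0.651

n = 7, Σs = 145, Σt = 295, Σs² = 3091, Σt² = 12659, Σst = 6019
nΣst − ΣsΣt = 42133 − 42775 = -642
nΣs² − (Σs)² = 21637 − 21025 = 612; nΣt² − (Σt)² = 88613 − 87025 = 1588
r = -642 / √(612 × 1588) = -642 / 985.8276 ≈ -0.651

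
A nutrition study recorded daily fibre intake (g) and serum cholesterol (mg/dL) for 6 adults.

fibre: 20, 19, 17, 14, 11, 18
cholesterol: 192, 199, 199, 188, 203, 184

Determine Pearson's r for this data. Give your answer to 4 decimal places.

-0.3326

n = 6, Σx = 99, Σy = 1165, Σx² = 1691, Σy² = 226475, Σxy = 19181
nΣxy − ΣxΣy = 115086 − 115335 = -249
nΣx² − (Σx)² = 10146 − 9801 = 345; nΣy² − (Σy)² = 1358850 − 1357225 = 1625
r = -249 / √(345 × 1625) = -249 / 748.7490 ≈ -0.3326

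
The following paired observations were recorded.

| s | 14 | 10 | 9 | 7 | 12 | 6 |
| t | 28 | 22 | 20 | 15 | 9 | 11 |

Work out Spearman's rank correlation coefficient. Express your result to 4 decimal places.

0.4286

Rank s: 6, 4, 3, 2, 5, 1
Rank t: 6, 5, 4, 3, 1, 2
d = rank(s) − rank(t): 0, -1, -1, -1, 4, -1; Σd² = 20
ρ = 1 − 6Σd² / [n(n²−1)] = 1 − 6×20 / (6×35) = 1 − 120/210 ≈ 0.4286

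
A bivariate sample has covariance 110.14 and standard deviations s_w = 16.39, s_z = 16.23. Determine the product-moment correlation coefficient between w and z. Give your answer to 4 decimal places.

r = Cov(w,z) / (s_w · s_z) = 110.14 / (16.39 × 16.23)
  = 110.14 / 266.0097 ≈ 0.4140

0.4140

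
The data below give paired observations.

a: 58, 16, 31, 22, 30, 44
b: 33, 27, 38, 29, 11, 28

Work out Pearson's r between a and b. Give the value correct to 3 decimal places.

0.234

n = 6, Σa = 201, Σb = 166, Σa² = 7901, Σb² = 5008, Σab = 5724
nΣab − ΣaΣb = 34344 − 33366 = 978
nΣa² − (Σa)² = 47406 − 40401 = 7005; nΣb² − (Σb)² = 30048 − 27556 = 2492
r = 978 / √(7005 × 2492) = 978 / 4178.0929 ≈ 0.234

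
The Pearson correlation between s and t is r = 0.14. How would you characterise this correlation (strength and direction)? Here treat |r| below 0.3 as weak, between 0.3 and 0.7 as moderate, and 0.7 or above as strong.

r = 0.14 > 0 so the relationship is positive.
|r| = 0.14, which falls in the weak range.

weak positive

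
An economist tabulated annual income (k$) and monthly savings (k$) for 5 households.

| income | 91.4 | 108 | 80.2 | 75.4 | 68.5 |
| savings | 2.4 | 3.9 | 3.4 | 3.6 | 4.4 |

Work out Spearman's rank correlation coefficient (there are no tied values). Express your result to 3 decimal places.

-0.400

Rank income: 4, 5, 3, 2, 1
Rank savings: 1, 4, 2, 3, 5
d = rank(income) − rank(savings): 3, 1, 1, -1, -4; Σd² = 28
ρ = 1 − 6Σd² / [n(n²−1)] = 1 − 6×28 / (5×24) = 1 − 168/120 ≈ -0.400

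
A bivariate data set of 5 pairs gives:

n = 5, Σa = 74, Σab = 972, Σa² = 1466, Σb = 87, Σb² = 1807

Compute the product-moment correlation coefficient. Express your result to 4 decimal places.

r = (nΣab − ΣaΣb) / √[(nΣa² − (Σa)²)(nΣb² − (Σb)²)]
Numerator: 5×972 − 74×87 = -1578
Denominator: √[(7330 − 5476)(9035 − 7569)] = √[1854 × 1466] = 1648.6249
r = -1578 / 1648.6249 ≈ -0.9572

-0.9572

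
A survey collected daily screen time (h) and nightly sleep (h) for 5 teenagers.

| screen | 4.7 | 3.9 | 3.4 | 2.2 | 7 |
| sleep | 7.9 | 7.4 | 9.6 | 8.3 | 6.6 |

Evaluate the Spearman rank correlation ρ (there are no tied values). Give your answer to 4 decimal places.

Rank screen: 4, 3, 2, 1, 5
Rank sleep: 3, 2, 5, 4, 1
d = rank(screen) − rank(sleep): 1, 1, -3, -3, 4; Σd² = 36
ρ = 1 − 6Σd² / [n(n²−1)] = 1 − 6×36 / (5×24) = 1 − 216/120 ≈ -0.8000

-0.8000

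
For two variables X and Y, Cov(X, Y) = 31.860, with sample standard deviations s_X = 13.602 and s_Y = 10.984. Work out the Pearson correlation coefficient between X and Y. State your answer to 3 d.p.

0.213

r = Cov(X,Y) / (s_X · s_Y) = 31.860 / (13.602 × 10.984)
  = 31.860 / 149.4044 ≈ 0.213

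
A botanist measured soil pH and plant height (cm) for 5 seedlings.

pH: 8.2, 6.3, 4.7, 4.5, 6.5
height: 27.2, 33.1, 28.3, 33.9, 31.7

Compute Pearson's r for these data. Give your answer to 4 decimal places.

n = 5, Σx = 30.2, Σy = 154.2, Σx² = 191.52, Σy² = 4790.44, Σxy = 923.18
nΣxy − ΣxΣy = 4615.9 − 4656.84 = -40.94
nΣx² − (Σx)² = 957.6 − 912.04 = 45.56; nΣy² − (Σy)² = 23952.2 − 23777.64 = 174.56
r = -40.94 / √(45.56 × 174.56) = -40.94 / 89.1793 ≈ -0.4591

-0.4591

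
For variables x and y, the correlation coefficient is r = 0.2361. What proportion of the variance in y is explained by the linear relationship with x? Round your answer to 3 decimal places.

0.056

r² = (0.2361)² = 0.056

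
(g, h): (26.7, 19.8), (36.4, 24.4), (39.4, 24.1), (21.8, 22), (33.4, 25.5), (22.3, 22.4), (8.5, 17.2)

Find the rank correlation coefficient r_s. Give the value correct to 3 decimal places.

0.750

Rank g: 4, 6, 7, 2, 5, 3, 1
Rank h: 2, 6, 5, 3, 7, 4, 1
d = rank(g) − rank(h): 2, 0, 2, -1, -2, -1, 0; Σd² = 14
ρ = 1 − 6Σd² / [n(n²−1)] = 1 − 6×14 / (7×48) = 1 − 84/336 ≈ 0.750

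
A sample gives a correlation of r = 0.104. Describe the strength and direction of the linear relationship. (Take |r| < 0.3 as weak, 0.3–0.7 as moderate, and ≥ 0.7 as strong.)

weak positive

r = 0.104 > 0 so the relationship is positive.
|r| = 0.104, which falls in the weak range.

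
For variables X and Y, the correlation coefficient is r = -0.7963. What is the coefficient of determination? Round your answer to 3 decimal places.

0.634

r² = (-0.7963)² = 0.634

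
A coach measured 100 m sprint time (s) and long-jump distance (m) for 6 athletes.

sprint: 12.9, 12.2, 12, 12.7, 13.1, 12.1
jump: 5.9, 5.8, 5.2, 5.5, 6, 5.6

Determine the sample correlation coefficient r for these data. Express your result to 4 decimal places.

n = 6, Σx = 75, Σy = 34, Σx² = 938.56, Σy² = 193.1, Σxy = 425.48
nΣxy − ΣxΣy = 2552.88 − 2550 = 2.88
nΣx² − (Σx)² = 5631.36 − 5625 = 6.36; nΣy² − (Σy)² = 1158.6 − 1156 = 2.6
r = 2.88 / √(6.36 × 2.6) = 2.88 / 4.0664 ≈ 0.7082

0.7082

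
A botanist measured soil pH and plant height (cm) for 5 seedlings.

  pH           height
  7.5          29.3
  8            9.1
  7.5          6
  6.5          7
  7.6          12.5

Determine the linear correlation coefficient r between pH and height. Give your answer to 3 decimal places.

0.185

n = 5, Σx = 37.1, Σy = 63.9, Σx² = 276.51, Σy² = 1182.55, Σxy = 478.05
nΣxy − ΣxΣy = 2390.25 − 2370.69 = 19.56
nΣx² − (Σx)² = 1382.55 − 1376.41 = 6.14; nΣy² − (Σy)² = 5912.75 − 4083.21 = 1829.54
r = 19.56 / √(6.14 × 1829.54) = 19.56 / 105.9876 ≈ 0.185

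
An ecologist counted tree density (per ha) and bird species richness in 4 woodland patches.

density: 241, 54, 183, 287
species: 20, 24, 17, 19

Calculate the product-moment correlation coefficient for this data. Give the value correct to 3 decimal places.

-0.696

n = 4, Σx = 765, Σy = 80, Σx² = 176855, Σy² = 1626, Σxy = 14680
nΣxy − ΣxΣy = 58720 − 61200 = -2480
nΣx² − (Σx)² = 707420 − 585225 = 122195; nΣy² − (Σy)² = 6504 − 6400 = 104
r = -2480 / √(122195 × 104) = -2480 / 3564.8675 ≈ -0.696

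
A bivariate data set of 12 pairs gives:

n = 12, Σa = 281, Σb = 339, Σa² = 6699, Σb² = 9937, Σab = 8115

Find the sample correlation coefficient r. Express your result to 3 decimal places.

r = (nΣab − ΣaΣb) / √[(nΣa² − (Σa)²)(nΣb² − (Σb)²)]
Numerator: 12×8115 − 281×339 = 2121
Denominator: √[(80388 − 78961)(119244 − 114921)] = √[1427 × 4323] = 2483.7313
r = 2121 / 2483.7313 ≈ 0.854

0.854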